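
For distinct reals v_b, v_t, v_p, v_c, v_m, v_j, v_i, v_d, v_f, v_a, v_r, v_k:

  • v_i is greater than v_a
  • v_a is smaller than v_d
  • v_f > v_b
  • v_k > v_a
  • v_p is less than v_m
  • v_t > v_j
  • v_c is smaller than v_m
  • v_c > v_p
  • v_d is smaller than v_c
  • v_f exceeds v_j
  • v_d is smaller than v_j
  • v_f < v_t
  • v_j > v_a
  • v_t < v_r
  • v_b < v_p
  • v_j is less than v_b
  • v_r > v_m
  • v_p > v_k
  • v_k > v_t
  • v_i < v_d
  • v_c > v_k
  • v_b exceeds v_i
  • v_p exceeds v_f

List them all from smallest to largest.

v_a < v_i < v_d < v_j < v_b < v_f < v_t < v_k < v_p < v_c < v_m < v_r

Each adjacent pair is fixed by a given relation: v_a < v_i; v_i < v_d; v_d < v_j; v_j < v_b; v_b < v_f; v_f < v_t; v_t < v_k; v_k < v_p; v_p < v_c; v_c < v_m; v_m < v_r. Chaining them end to end gives the full order.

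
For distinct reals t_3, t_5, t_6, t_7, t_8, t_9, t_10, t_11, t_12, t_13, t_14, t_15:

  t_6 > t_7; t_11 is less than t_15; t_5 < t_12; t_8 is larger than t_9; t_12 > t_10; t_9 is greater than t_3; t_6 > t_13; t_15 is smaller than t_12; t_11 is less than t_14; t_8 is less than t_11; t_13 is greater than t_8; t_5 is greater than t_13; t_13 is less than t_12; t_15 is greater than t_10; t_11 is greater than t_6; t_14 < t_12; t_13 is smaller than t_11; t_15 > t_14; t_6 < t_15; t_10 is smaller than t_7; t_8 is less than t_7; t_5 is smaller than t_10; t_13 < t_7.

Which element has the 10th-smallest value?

t_14

Piecing the relations together gives one ordering: t_3 < t_9 < t_8 < t_13 < t_5 < t_10 < t_7 < t_6 < t_11 < t_14 < t_15 < t_12.
The 10th smallest is t_14.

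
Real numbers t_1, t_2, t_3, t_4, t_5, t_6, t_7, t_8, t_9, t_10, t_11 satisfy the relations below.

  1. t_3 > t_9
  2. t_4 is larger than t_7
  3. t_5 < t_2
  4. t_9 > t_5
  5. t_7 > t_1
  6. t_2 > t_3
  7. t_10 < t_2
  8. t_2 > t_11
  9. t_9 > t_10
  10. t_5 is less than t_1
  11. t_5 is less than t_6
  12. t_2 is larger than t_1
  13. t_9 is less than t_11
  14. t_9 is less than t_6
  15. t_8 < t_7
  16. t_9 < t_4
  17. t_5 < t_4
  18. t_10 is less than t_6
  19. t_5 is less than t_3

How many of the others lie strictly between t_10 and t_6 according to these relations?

Chaining upward from t_10 reaches: t_9, t_3, t_11, t_4, t_2.
Chaining downward from t_6 reaches: t_5, t_9.
Strictly between t_10 and t_6 are those in both lists: t_9 — 1 element.

1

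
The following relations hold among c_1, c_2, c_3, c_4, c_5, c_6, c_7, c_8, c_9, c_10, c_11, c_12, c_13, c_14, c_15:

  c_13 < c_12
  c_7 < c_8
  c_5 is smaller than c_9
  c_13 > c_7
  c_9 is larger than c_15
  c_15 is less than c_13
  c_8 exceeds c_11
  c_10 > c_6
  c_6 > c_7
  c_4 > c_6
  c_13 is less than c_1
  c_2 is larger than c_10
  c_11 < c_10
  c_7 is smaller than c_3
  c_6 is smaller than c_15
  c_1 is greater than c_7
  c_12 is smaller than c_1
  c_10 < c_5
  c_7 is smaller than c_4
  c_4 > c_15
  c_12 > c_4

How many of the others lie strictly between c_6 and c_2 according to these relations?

The relations place c_6 below c_2. An element lies strictly between them when it is forced above c_6 and also forced below c_2.
Above c_6: {c_10, c_15, c_5, c_9, c_13, c_4, c_12, c_1}. Below c_2: {c_7, c_11, c_10}.
Intersection: {c_10} — 1.

1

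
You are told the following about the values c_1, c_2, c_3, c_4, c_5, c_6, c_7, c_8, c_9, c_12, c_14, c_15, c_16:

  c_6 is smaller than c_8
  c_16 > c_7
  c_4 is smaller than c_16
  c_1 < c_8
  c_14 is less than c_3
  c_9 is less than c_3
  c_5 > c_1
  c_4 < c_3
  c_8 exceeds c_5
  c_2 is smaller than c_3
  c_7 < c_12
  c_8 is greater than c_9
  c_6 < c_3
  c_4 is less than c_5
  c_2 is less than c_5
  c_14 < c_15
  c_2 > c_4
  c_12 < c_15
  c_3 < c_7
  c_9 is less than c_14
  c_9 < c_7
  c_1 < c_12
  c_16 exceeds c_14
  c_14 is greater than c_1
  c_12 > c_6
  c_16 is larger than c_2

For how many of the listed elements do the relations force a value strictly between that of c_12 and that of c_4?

3

The relations place c_4 below c_12. An element lies strictly between them when it is forced above c_4 and also forced below c_12.
Above c_4: {c_2, c_5, c_3, c_8, c_7, c_15, c_16}. Below c_12: {c_2, c_9, c_1, c_14, c_6, c_3, c_7}.
Intersection: {c_2, c_3, c_7} — 3.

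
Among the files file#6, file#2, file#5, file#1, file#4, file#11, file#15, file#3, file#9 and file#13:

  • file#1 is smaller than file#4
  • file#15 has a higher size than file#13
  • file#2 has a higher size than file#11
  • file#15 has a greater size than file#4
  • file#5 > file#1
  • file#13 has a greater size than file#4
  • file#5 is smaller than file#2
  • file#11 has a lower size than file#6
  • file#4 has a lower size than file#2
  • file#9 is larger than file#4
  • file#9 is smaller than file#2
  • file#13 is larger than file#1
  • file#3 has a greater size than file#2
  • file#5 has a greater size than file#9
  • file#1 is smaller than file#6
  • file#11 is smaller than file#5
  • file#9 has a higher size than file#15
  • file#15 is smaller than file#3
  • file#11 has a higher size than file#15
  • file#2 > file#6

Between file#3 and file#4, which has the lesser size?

file#4

The relevant relations are file#4 < file#13; file#13 < file#15; file#15 < file#11; file#11 < file#6; file#6 < file#2; file#2 < file#3.
Chaining these gives file#4 < file#13 < file#15 < file#11 < file#6 < file#2 < file#3.
So file#4 < file#3; file#4 is the smaller of the two.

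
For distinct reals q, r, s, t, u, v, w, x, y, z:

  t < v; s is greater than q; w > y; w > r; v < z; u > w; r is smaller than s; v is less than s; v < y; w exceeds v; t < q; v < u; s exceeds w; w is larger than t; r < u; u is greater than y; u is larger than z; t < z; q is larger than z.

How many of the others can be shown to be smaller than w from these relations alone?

Directly below w: t, r, v, y.
No other element is forced below w by the given relations, so the count is 4.

4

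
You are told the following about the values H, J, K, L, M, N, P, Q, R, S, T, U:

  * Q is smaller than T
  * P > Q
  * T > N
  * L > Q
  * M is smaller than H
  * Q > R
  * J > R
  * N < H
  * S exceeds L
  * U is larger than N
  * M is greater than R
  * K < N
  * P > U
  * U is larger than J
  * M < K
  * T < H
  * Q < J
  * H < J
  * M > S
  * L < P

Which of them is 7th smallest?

N

Chaining the given pairs: R < Q < L < S < M < K < N < T < H < J < U < P.
The 7th smallest is N.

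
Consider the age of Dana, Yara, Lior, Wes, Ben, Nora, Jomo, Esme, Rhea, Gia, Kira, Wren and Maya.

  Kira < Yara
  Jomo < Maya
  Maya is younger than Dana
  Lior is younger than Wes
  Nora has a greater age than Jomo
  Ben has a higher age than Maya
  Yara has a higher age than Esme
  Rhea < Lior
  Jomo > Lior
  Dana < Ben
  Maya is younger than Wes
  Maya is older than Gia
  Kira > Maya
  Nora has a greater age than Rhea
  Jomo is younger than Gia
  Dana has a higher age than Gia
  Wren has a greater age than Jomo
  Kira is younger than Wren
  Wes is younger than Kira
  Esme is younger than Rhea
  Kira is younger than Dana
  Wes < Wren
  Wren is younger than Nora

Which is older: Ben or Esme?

Ben

The relevant relations are Esme < Rhea; Rhea < Lior; Lior < Jomo; Jomo < Gia; Gia < Maya; Maya < Wes; Wes < Kira; Kira < Dana; Dana < Ben.
Chaining these gives Esme < Rhea < Lior < Jomo < Gia < Maya < Wes < Kira < Dana < Ben.
So Esme < Ben; Ben is the older of the two.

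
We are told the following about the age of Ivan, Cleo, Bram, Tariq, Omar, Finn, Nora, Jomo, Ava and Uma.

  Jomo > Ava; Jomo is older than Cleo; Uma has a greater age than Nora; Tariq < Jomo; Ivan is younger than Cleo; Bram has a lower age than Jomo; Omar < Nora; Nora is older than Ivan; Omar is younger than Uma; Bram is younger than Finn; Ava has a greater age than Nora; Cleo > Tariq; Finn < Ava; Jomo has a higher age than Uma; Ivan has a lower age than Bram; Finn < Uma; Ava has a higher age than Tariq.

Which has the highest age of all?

Chaining downward from Jomo: directly below it, Bram, Tariq, Ava, Cleo, Uma; then Ivan, Omar, Finn, Nora.
That covers every other element, and nothing is given above Jomo, so Jomo is the highest age.

Jomo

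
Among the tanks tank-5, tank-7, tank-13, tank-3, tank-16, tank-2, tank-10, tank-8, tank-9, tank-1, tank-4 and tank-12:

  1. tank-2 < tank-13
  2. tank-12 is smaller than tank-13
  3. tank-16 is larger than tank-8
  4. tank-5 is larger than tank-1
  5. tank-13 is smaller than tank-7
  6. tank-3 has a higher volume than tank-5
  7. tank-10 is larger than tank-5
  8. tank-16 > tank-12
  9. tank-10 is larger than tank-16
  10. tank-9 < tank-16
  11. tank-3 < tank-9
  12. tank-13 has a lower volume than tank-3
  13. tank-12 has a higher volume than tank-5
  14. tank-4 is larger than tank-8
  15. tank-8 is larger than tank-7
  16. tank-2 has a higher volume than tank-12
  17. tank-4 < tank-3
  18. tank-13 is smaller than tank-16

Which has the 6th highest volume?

The consecutive relations fix a unique order: tank-1 < tank-5 < tank-12 < tank-2 < tank-13 < tank-7 < tank-8 < tank-4 < tank-3 < tank-9 < tank-16 < tank-10.
The 6th largest is tank-8.

tank-8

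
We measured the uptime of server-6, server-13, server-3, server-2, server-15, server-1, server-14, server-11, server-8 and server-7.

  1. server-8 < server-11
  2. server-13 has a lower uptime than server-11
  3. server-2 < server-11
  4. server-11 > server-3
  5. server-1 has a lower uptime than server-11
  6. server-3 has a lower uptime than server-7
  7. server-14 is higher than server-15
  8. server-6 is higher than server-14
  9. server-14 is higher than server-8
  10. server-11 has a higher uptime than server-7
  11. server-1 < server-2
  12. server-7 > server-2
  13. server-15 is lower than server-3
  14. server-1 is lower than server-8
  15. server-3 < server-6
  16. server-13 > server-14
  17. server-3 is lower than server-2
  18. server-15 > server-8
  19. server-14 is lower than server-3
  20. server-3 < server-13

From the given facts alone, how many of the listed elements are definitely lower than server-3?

4

The elements the relations force below server-3 are server-1, server-8, server-15, server-14 — no chain reaches any other.
That is 4.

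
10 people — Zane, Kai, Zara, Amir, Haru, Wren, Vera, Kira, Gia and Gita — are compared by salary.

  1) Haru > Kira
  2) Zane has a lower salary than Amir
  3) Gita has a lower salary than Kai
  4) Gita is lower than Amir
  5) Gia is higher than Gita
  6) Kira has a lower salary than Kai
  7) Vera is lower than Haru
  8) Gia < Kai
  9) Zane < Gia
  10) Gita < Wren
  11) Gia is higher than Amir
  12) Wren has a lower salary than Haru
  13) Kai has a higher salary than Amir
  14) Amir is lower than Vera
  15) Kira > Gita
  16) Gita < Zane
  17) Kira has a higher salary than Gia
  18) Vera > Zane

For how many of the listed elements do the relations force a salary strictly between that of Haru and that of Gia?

Chaining upward from Gia reaches: Kira, Kai.
Chaining downward from Haru reaches: Gita, Zane, Amir, Wren, Kira, Vera.
Strictly between Gia and Haru are those in both lists: Kira — 1 element.

1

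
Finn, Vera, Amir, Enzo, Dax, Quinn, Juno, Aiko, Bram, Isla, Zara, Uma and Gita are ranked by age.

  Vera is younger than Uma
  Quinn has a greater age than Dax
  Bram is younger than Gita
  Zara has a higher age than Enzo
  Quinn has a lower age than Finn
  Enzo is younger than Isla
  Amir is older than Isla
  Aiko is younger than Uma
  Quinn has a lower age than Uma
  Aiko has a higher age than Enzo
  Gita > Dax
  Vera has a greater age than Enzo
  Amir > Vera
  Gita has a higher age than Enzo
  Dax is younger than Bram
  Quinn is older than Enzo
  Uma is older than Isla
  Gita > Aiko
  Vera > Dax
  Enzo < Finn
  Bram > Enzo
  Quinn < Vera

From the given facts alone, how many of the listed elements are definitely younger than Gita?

The elements the relations force below Gita are Dax, Enzo, Aiko, Bram — no chain reaches any other.
That is 4.

4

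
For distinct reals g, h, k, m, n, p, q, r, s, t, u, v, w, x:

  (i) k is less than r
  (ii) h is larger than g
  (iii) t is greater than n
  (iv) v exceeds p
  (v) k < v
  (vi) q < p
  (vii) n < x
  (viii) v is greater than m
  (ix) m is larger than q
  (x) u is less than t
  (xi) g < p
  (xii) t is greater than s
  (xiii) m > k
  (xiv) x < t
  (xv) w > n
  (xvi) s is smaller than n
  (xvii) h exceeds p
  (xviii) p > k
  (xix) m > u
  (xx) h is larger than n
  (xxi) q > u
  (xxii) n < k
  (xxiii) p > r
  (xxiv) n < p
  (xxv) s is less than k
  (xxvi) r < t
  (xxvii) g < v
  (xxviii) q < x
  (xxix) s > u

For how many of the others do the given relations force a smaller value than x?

The elements the relations force below x are u, s, n, q — no chain reaches any other.
That is 4.

4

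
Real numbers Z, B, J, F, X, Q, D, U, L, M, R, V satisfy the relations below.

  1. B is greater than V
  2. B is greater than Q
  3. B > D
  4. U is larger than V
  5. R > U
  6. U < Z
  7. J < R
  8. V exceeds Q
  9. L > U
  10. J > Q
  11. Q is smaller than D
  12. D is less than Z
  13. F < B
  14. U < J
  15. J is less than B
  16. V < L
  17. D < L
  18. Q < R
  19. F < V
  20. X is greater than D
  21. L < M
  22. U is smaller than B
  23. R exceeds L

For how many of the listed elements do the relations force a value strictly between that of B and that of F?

3

The relations place F below B. An element lies strictly between them when it is forced above F and also forced below B.
Above F: {V, U, J, Z, L, M, R}. Below B: {Q, V, U, J, D}.
Intersection: {V, U, J} — 3.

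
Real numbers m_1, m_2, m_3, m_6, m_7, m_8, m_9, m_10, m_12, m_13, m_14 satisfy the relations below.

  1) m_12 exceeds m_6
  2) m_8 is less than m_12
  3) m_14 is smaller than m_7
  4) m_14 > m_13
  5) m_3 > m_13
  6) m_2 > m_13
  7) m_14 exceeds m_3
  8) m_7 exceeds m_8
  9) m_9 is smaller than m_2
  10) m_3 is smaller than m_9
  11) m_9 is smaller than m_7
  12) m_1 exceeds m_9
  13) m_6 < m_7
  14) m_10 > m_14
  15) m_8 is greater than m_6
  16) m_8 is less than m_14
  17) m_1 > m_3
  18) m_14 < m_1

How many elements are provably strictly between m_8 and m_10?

1

Chaining upward from m_8 reaches: m_14, m_7, m_1, m_12.
Chaining downward from m_10 reaches: m_13, m_6, m_3, m_14.
Strictly between m_8 and m_10 are those in both lists: m_14 — 1 element.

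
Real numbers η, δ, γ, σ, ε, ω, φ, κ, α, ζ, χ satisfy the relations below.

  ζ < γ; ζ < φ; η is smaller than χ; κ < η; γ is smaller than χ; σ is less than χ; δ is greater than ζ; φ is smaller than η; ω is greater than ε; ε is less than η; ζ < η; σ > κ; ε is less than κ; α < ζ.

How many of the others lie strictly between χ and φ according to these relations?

The relations place φ below χ. An element lies strictly between them when it is forced above φ and also forced below χ.
Above φ: {η}. Below χ: {ε, α, κ, ζ, γ, σ, η}.
Intersection: {η} — 1.

1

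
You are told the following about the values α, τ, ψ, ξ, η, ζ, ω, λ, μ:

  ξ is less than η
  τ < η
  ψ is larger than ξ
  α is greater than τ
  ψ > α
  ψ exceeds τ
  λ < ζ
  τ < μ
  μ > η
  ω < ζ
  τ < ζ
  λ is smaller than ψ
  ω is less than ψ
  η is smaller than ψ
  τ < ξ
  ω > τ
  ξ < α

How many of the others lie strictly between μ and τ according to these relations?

The relations place τ below μ. An element lies strictly between them when it is forced above τ and also forced below μ.
Above τ: {ω, ξ, η, α, ζ, ψ}. Below μ: {ξ, η}.
Intersection: {ξ, η} — 2.

2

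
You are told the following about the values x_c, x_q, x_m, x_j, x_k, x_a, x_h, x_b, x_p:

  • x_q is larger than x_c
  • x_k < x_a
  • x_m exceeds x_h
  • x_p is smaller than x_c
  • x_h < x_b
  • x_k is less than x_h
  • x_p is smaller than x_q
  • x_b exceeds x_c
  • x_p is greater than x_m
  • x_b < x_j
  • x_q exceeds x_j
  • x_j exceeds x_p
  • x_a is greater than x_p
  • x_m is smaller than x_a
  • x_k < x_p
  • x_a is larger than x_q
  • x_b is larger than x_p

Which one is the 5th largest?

x_c

The consecutive relations fix a unique order: x_k < x_h < x_m < x_p < x_c < x_b < x_j < x_q < x_a.
Counting 5 from the largest end gives x_c.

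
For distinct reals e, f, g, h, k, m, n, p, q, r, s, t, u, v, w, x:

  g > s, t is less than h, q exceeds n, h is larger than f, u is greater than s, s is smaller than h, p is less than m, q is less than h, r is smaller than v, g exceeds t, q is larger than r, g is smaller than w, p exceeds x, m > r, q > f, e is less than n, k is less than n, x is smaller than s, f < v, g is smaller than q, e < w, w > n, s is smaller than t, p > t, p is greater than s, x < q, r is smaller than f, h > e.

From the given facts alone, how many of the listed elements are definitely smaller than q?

9

From q the given relations immediately reach x, r, g, f, n.
From those, s, t, k, e — 9 in total.
Nothing else is reachable below q; 9 in all.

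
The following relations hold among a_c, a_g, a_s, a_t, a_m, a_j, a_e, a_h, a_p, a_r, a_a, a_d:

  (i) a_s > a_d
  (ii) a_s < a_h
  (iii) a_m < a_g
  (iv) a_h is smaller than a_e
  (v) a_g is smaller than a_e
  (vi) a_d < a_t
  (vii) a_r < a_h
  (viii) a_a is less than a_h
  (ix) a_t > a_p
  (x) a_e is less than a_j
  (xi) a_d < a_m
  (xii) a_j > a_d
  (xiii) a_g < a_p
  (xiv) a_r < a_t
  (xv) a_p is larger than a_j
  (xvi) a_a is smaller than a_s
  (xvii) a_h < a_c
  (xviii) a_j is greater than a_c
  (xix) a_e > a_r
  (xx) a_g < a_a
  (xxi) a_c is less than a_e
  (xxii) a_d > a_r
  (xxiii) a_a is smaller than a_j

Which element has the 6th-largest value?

a_h

The consecutive relations fix a unique order: a_r < a_d < a_m < a_g < a_a < a_s < a_h < a_c < a_e < a_j < a_p < a_t.
The 6th largest is a_h.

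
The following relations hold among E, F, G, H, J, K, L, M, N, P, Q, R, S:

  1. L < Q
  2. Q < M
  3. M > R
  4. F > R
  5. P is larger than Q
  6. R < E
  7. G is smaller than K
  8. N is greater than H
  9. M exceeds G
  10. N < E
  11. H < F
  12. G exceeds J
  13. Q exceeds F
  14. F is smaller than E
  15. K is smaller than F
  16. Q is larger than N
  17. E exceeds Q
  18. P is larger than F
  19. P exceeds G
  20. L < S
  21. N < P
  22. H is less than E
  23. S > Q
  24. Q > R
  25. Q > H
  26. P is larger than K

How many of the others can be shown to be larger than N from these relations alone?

The elements the relations force above N are Q, E, P, S, M — no chain reaches any other.
That is 5.

5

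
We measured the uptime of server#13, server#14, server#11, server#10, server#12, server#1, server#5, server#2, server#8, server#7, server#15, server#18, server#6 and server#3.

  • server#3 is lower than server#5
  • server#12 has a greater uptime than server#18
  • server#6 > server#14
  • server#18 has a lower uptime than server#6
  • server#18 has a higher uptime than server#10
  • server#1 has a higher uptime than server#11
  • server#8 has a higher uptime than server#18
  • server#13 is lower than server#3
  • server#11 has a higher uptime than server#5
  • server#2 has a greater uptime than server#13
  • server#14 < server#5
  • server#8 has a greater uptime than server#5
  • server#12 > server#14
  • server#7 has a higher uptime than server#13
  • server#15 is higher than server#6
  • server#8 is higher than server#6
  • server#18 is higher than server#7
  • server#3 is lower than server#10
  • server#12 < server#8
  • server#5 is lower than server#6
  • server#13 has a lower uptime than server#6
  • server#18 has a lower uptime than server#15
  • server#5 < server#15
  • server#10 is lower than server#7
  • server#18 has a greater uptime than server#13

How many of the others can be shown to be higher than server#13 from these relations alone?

12

The elements the relations force above server#13 are server#2, server#3, server#5, server#10, server#7, server#18, server#11, server#1, server#12, server#6, server#15, server#8 — no chain reaches any other.
That is 12.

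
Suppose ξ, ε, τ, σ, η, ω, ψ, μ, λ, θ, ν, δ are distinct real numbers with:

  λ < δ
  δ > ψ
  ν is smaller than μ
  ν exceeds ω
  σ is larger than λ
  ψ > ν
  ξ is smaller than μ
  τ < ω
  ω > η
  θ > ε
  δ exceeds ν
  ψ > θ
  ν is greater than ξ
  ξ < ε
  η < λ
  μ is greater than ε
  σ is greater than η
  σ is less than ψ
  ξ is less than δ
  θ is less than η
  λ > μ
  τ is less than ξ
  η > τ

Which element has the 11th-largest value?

ξ

Piecing the relations together gives one ordering: τ < ξ < ε < θ < η < ω < ν < μ < λ < σ < ψ < δ.
Counting 11 from the largest end gives ξ.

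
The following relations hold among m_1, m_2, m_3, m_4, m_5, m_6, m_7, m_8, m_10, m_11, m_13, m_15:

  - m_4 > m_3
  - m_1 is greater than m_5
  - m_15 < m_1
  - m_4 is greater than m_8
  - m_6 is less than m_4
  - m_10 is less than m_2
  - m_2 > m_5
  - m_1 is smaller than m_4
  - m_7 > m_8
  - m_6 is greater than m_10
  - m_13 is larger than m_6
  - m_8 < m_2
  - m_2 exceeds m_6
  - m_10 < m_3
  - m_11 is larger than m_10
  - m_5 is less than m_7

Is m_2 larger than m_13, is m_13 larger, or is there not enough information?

undetermined

Following every chain through m_2: below m_2 we get m_10, m_8, m_5, m_6.
m_13 is not reached, and no chain runs the other way from m_13 to m_2.
So the given relations leave the order of m_2 and m_13 undetermined.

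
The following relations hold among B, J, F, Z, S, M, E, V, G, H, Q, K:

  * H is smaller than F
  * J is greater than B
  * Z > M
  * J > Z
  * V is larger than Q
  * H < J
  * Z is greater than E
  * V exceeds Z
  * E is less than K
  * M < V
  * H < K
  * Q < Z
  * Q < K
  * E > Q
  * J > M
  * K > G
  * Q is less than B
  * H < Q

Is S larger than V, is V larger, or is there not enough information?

undetermined

Following every chain through V: below V we get H, Q, E, M, Z.
S is not reached, and no chain runs the other way from S to V.
So the given relations leave the order of V and S undetermined.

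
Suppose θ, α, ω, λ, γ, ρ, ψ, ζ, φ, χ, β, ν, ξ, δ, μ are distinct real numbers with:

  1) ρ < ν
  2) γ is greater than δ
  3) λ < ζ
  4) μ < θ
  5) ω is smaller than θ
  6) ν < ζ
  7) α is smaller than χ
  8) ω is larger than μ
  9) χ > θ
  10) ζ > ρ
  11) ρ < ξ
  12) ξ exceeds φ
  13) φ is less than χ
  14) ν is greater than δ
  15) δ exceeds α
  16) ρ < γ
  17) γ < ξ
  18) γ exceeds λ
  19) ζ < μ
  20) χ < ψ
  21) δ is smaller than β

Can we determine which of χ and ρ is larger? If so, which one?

Chaining the given relations: ρ < ν < ζ < μ < ω < θ < χ.
So χ is larger.

χ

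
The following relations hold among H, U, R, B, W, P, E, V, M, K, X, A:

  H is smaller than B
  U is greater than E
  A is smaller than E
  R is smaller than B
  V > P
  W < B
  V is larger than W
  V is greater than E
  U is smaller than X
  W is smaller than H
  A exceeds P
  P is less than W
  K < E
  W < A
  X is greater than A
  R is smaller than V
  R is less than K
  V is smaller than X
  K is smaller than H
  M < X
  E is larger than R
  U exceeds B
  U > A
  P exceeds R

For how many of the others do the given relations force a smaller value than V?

The elements the relations force below V are R, K, P, W, A, E — no chain reaches any other.
That is 6.

6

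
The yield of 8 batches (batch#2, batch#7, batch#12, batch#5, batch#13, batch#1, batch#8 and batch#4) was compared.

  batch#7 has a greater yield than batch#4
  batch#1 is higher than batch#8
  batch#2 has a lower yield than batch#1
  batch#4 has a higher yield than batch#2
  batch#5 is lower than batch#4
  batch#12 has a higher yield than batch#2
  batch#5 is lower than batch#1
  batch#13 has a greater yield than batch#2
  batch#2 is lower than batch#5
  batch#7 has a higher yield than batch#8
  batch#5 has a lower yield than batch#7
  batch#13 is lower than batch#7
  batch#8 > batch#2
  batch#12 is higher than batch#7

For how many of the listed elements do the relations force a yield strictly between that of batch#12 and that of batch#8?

1

Chaining upward from batch#8 reaches: batch#1, batch#7.
Chaining downward from batch#12 reaches: batch#2, batch#5, batch#13, batch#4, batch#7.
Strictly between batch#8 and batch#12 are those in both lists: batch#7 — 1 element.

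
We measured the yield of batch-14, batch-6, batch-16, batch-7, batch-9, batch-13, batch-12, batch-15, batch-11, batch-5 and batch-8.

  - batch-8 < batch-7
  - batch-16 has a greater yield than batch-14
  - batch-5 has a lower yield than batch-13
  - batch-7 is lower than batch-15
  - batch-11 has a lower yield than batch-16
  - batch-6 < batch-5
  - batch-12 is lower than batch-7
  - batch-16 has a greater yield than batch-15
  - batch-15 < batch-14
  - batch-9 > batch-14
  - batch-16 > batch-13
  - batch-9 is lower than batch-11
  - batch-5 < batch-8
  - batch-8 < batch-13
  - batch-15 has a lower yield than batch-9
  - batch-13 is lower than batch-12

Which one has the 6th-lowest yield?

batch-7

Piecing the relations together gives one ordering: batch-6 < batch-5 < batch-8 < batch-13 < batch-12 < batch-7 < batch-15 < batch-14 < batch-9 < batch-11 < batch-16.
Counting 6 from the smallest end gives batch-7.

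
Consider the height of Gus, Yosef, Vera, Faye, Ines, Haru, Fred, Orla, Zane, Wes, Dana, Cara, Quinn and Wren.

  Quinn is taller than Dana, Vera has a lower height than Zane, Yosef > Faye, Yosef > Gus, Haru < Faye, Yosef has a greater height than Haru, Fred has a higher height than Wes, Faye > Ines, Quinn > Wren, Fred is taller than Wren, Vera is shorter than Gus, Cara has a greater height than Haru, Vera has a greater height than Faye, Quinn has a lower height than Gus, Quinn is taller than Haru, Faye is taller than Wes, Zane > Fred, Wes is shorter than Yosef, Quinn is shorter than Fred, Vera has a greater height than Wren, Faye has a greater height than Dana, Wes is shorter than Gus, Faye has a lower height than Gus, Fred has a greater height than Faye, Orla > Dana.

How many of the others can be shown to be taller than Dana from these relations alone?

The elements the relations force above Dana are Orla, Faye, Vera, Quinn, Fred, Zane, Gus, Yosef — no chain reaches any other.
That is 8.

8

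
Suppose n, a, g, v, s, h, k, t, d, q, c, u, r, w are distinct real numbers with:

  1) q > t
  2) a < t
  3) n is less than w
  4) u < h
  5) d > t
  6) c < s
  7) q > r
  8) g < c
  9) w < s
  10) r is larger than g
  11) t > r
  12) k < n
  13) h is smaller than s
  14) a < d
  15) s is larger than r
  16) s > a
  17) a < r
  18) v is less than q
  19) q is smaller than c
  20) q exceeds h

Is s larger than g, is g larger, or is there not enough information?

Following the relations from g: g < r < t < q < c < s.
So s is larger.

s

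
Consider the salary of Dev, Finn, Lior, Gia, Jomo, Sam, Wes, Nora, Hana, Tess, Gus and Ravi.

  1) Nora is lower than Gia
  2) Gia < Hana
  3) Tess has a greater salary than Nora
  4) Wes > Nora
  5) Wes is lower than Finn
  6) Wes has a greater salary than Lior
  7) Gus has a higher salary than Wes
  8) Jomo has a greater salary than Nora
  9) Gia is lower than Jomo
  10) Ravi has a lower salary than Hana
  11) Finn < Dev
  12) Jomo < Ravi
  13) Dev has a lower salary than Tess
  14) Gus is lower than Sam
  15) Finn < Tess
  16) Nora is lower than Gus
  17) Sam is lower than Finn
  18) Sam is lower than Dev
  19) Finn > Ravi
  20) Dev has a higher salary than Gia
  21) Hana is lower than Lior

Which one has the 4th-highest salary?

Sam

The consecutive relations fix a unique order: Nora < Gia < Jomo < Ravi < Hana < Lior < Wes < Gus < Sam < Finn < Dev < Tess.
The 4th largest is Sam.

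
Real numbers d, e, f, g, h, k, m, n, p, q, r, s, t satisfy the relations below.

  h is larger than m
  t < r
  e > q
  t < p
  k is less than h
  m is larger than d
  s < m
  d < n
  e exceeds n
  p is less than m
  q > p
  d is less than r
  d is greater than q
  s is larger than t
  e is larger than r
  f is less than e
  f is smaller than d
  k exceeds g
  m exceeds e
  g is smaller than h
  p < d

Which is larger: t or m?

Chaining the given relations: t < p < q < d < r < e < m.
So t < m; m is the larger of the two.

m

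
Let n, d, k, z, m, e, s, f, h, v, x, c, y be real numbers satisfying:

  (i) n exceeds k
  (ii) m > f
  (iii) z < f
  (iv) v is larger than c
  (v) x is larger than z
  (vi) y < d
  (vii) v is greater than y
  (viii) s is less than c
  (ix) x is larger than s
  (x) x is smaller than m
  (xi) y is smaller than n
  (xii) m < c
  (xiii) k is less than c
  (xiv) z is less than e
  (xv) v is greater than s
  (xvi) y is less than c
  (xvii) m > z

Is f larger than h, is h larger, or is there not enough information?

Following every chain through h: nothing is chained to h.
f is not reached, and no chain runs the other way from f to h.
So the given relations leave the order of h and f undetermined.

undetermined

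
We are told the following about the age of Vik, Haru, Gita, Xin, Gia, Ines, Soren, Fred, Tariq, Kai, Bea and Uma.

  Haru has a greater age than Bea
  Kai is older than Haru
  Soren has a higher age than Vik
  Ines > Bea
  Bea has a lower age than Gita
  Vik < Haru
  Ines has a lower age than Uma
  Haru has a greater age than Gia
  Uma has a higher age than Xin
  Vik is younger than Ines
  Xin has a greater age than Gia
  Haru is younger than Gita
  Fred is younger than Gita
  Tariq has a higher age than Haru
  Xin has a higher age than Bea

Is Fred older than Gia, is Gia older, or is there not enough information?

Following every chain through Gia: above Gia we get Haru, Kai, Xin, Tariq, Uma, Gita.
Fred is not reached, and no chain runs the other way from Fred to Gia.
So the given relations leave the order of Gia and Fred undetermined.

undetermined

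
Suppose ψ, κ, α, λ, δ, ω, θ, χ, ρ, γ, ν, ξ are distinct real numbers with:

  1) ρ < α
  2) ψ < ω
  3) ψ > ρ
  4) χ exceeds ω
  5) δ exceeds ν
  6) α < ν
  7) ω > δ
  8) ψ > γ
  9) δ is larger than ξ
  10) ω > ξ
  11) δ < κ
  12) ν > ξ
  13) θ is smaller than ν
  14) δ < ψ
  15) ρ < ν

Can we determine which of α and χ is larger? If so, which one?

χ

The relevant relations are α < ν; ν < δ; δ < ω; ω < χ.
Together: α < ν < δ < ω < χ.
So χ is larger.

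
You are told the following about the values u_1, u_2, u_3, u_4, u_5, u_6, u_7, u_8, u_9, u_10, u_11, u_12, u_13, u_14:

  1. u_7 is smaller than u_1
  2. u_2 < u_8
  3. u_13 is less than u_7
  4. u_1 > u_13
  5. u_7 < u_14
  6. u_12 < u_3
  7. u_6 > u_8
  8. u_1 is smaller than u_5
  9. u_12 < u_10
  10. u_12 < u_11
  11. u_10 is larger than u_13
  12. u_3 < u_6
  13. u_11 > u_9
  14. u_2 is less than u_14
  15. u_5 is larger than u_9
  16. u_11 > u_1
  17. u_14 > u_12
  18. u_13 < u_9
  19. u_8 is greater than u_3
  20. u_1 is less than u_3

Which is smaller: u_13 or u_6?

Following the relations from u_13: u_13 < u_7 < u_1 < u_3 < u_8 < u_6.
So u_13 < u_6; u_13 is the smaller of the two.

u_13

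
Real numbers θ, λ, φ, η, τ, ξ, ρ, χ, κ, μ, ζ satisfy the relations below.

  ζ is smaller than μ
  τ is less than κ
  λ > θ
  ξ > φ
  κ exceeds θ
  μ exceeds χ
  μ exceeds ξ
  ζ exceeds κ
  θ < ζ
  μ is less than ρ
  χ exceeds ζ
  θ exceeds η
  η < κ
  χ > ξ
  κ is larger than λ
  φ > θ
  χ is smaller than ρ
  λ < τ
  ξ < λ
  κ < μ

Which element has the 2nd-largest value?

μ

The consecutive relations fix a unique order: η < θ < φ < ξ < λ < τ < κ < ζ < χ < μ < ρ.
Counting 2 from the largest end gives μ.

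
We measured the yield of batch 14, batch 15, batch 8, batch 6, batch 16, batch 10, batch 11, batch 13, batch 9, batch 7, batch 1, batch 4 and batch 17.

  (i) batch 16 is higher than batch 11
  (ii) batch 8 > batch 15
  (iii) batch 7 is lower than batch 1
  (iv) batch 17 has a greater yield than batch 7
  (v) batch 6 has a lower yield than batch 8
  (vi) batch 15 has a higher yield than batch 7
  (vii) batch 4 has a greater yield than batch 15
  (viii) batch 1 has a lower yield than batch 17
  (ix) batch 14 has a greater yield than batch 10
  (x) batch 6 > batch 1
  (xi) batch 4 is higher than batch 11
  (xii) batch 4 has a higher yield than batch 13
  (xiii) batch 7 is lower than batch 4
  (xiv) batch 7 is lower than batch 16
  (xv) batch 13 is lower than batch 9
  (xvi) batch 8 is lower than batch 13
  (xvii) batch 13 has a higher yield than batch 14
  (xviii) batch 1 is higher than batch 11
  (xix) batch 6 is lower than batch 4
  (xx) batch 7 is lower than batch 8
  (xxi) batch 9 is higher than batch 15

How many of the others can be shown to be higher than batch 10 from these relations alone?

4

The elements the relations force above batch 10 are batch 14, batch 13, batch 9, batch 4 — no chain reaches any other.
That is 4.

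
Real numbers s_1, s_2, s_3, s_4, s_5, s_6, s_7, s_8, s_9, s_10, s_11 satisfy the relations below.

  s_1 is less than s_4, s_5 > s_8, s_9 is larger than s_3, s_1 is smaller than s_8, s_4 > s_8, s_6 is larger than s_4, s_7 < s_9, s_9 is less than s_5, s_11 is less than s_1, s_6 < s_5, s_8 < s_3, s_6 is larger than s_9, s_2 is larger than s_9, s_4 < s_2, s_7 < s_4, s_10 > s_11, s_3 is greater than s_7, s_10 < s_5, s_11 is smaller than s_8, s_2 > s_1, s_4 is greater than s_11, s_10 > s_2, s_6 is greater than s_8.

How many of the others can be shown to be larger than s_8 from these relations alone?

7

The elements the relations force above s_8 are s_3, s_4, s_9, s_6, s_2, s_10, s_5 — no chain reaches any other.
That is 7.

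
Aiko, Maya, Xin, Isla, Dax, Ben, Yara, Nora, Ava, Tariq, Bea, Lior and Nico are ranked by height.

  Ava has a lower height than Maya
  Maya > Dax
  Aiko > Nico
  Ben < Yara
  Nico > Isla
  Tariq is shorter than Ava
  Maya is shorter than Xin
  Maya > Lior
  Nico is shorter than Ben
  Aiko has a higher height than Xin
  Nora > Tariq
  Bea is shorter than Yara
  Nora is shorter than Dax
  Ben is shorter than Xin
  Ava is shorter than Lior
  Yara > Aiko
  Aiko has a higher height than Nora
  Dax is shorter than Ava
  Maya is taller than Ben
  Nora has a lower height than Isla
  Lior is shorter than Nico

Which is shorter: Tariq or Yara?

Tariq

Tariq < Nora and Nora < Dax give Tariq < Dax.
With Dax < Ava: Tariq < Nora < Dax < Ava.
Then Ava < Lior extends the chain to Lior.
With Lior < Nico: Tariq < Nora < Dax < Ava < Lior < Nico.
With Nico < Ben: Tariq < Nora < Dax < Ava < Lior < Nico < Ben.
With Ben < Maya: Tariq < Nora < Dax < Ava < Lior < Nico < Ben < Maya.
Then Maya < Xin extends the chain to Xin.
Then Xin < Aiko extends the chain to Aiko.
Then Aiko < Yara extends the chain to Yara.
So Tariq < Yara; Tariq is the shorter of the two.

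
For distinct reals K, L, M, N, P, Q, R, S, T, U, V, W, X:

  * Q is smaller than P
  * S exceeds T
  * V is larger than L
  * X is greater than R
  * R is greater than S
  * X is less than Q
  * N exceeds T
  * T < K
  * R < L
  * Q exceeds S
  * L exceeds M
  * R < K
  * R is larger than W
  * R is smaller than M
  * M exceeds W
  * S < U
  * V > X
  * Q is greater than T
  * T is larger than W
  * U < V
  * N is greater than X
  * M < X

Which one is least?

Chaining upward from W: directly above it, T, R, M; then S, K, X, N, Q, L; then U, P, V.
That covers every other element, and nothing is given below W, so W is the least.

W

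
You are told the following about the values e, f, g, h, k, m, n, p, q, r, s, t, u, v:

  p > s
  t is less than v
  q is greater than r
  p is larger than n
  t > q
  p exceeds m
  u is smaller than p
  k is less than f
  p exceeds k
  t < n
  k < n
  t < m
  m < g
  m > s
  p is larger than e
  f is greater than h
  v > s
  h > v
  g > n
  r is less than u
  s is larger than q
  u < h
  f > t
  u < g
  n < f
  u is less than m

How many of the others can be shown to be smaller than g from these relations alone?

8

From g the given relations immediately reach u, m, n.
From those, r, k, t, s — 7 in total.
From those, q — 8 in total.
No other element is forced below g by the given relations, so the count is 8.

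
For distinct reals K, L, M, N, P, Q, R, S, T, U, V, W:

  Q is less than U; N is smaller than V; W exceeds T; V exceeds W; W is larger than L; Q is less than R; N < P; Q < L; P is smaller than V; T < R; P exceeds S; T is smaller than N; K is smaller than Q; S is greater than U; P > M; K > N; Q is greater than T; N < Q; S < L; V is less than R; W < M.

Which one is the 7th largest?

Chaining the given pairs: T < N < K < Q < U < S < L < W < M < P < V < R.
Counting 7 from the largest end gives S.

S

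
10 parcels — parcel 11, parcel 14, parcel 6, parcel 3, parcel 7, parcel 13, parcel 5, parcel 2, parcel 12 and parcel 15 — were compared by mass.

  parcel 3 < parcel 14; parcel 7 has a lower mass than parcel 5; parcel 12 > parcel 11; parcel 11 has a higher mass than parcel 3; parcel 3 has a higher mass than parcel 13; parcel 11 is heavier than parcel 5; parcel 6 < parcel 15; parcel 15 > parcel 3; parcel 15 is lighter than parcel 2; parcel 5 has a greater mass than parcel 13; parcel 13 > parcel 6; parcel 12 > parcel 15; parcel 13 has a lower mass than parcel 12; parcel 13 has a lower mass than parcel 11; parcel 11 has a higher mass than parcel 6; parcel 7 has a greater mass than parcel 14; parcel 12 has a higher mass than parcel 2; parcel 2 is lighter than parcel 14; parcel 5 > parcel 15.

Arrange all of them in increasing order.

parcel 6 < parcel 13 < parcel 3 < parcel 15 < parcel 2 < parcel 14 < parcel 7 < parcel 5 < parcel 11 < parcel 12

Each adjacent pair is fixed by a given relation: parcel 6 < parcel 13; parcel 13 < parcel 3; parcel 3 < parcel 15; parcel 15 < parcel 2; parcel 2 < parcel 14; parcel 14 < parcel 7; parcel 7 < parcel 5; parcel 5 < parcel 11; parcel 11 < parcel 12. Chaining them end to end gives the full order.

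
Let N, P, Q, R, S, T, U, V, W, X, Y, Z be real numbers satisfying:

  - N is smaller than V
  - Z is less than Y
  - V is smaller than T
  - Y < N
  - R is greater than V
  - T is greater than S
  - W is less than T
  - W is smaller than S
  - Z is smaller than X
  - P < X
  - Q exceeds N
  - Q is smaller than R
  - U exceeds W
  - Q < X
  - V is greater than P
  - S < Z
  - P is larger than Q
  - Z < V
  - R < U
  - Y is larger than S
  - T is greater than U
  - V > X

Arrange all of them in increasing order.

Each adjacent pair is fixed by a given relation: W < S; S < Z; Z < Y; Y < N; N < Q; Q < P; P < X; X < V; V < R; R < U; U < T. Chaining them end to end gives the full order.

W < S < Z < Y < N < Q < P < X < V < R < U < T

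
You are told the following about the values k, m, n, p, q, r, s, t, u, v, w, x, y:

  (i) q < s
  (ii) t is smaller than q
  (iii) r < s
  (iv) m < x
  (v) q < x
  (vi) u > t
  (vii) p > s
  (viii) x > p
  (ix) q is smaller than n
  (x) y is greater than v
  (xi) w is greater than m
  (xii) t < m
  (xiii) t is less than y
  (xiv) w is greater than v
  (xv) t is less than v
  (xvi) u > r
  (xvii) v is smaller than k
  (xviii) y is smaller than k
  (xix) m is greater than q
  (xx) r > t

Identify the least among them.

t

Chaining upward from t: directly above it, v, r, q, y, u, m; then n, k, s, w, x; then p.
That covers every other element, and nothing is given below t, so t is the least.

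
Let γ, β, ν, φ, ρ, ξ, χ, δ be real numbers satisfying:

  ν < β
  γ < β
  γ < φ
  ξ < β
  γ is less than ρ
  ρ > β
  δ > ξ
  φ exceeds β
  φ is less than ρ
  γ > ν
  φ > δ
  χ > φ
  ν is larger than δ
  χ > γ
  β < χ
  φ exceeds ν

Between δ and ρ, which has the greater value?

ρ

δ < ν < γ < β < φ < ρ, by transitivity through ν, γ, β, φ.
So δ < ρ; ρ is the larger of the two.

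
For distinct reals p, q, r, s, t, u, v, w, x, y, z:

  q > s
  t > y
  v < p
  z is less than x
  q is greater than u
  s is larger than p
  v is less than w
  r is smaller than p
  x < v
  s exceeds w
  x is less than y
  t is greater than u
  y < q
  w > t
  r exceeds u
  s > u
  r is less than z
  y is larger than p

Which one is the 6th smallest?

p

The consecutive relations fix a unique order: u < r < z < x < v < p < y < t < w < s < q.
The 6th smallest is p.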